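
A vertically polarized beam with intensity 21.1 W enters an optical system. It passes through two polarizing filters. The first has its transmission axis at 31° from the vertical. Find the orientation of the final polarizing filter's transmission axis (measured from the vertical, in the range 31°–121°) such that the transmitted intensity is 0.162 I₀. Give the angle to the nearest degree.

I₁ = I₀ cos²(31° − 0°) = I₀ cos²(31°) = 0.7347 I₀.
Need I₂/I₀ = 0.162, so cos²(θ − 31°) = 0.162 / 0.7347 = 0.2205.
θ − 31° = arccos(√0.2205) = 62.0°, giving θ ≈ 31 + 62.0 = 93.0°.

θ ≈ 93°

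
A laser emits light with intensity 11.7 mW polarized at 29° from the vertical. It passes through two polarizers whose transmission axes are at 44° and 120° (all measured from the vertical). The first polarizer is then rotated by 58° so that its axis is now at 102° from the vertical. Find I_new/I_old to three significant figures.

I_new/I_old ≈ 1.42

Before rotation:
By Malus's law, I₁ = I₀ cos²(44° − 29°) = I₀ cos²(15°) = 0.933 I₀.
I₂ = I₁ cos²(120° − 44°) = 0.933 I₀ · cos²(76°) = 0.05461 I₀.
After rotation:
I₁ = I₀ cos²(102° − 29°) = I₀ cos²(73°) = 0.08548 I₀.
I₂ = I₁ cos²(120° − 102°) = 0.08548 I₀ · cos²(18°) = 0.07732 I₀.
Ratio = 0.07732 / 0.05461 = 1.416.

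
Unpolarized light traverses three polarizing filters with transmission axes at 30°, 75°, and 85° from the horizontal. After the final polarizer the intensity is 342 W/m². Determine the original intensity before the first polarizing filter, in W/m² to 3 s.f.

I₀ ≈ 1410 W/m²

Unpolarized light through the first polarizer → I₁ = ½ I₀, now polarized at 30°.
I₂ = I₁ cos²(75° − 30°) = 0.5 I₀ · cos²(45°) = 0.25 I₀.
I₃ = I₂ cos²(85° − 75°) = 0.25 I₀ · cos²(10°) = 0.2425 I₀.
So 342 W/m² = 0.2425 I₀, giving I₀ = 342/0.2425 = 1411 W/m².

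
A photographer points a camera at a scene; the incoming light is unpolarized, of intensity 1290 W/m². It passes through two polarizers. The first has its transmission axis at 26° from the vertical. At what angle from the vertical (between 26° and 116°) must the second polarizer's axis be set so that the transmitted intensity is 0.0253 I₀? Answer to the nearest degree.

Unpolarized light through the first polarizer → I₁ = ½ I₀, now polarized at 26°.
Need I₂/I₀ = 0.0253, so cos²(θ − 26°) = 0.0253 / 0.5 = 0.0506.
θ − 26° = arccos(√0.0506) = 77.0°, giving θ ≈ 26 + 77.0 = 103.0°.

θ ≈ 103°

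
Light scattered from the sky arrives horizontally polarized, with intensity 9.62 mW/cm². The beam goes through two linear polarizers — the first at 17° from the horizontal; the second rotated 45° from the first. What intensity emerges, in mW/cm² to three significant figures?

I ≈ 4.40 mW/cm²

By Malus's law, I₁ = 9.62 mW/cm² · cos²(17°) = 8.798 mW/cm².
I₂ = I₁ · cos²(45°) = 8.798 · 0.5 = 4.399 mW/cm².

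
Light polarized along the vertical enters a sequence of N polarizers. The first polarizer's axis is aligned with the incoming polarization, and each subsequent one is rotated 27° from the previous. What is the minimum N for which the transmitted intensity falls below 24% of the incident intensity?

N = 8

First polarizer is aligned with the polarization: full transmission.
Each further stage multiplies by cos²(27°) = 0.7939.
After N polarizers: T = 0.7939^(N−1). Require T < 0.24 ⇒ N−1 > ln(0.24)/ln(0.7939) = 6.18, so N−1 ≥ 7 and N = 8.
Check: N=8 gives T = 0.1988 < 0.24; N=7 gives T = 0.2504.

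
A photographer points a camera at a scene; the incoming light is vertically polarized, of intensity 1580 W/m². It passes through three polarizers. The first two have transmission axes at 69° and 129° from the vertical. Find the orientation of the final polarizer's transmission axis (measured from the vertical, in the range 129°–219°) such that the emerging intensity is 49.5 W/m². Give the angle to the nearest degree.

By Malus's law, I₁ = I₀ cos²(69° − 0°) = I₀ cos²(69°) = 0.1284 I₀.
I₂ = I₁ cos²(129° − 69°) = 0.1284 I₀ · cos²(60°) = 0.03211 I₀.
Target fraction: 49.5 / 1580 W/m² = 0.03133 of I₀.
Need I₃/I₀ = 0.03133, so cos²(θ − 129°) = 0.03133 / 0.03211 = 0.9758.
θ − 129° = arccos(√0.9758) = 9.0°, giving θ ≈ 129 + 9.0 = 138.0°.

θ ≈ 138°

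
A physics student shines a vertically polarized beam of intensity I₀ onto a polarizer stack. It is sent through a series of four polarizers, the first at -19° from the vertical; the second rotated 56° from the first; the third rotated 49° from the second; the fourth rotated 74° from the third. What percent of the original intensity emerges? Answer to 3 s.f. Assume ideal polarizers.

≈ 0.914%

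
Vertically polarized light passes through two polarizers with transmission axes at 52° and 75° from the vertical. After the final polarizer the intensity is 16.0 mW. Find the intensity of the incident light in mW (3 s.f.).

I₀ ≈ 49.8 mW

By Malus's law, I₁ = I₀ cos²(52° − 0°) = I₀ cos²(52°) = 0.379 I₀.
I₂ = I₁ cos²(75° − 52°) = 0.379 I₀ · cos²(23°) = 0.3212 I₀.
So 16.0 mW = 0.3212 I₀, giving I₀ = 16.0/0.3212 = 49.82 mW.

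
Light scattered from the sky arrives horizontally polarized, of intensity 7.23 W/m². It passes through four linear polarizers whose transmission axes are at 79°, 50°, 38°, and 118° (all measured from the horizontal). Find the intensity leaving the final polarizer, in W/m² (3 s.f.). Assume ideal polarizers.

By Malus's law, I₁ = 7.23 W/m² · cos²(79°) = 0.2632 W/m².
I₂ = I₁ · cos²(29°) = 0.2632 · 0.765 = 0.2014 W/m².
I₃ = I₂ · cos²(12°) = 0.2014 · 0.9568 = 0.1927 W/m².
I₄ = I₃ · cos²(80°) = 0.1927 · 0.03015 = 0.005809 W/m².

I ≈ 0.00581 W/m²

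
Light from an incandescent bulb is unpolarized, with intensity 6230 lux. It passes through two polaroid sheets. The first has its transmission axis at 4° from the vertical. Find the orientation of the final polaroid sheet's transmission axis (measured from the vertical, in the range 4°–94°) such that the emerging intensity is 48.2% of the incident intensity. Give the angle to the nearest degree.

θ ≈ 15°

Unpolarized light through the first polarizer → I₁ = ½ I₀, now polarized at 4°.
Need I₂/I₀ = 0.482, so cos²(θ − 4°) = 0.482 / 0.5 = 0.964.
θ − 4° = arccos(√0.964) = 10.9°, giving θ ≈ 4 + 10.9 = 14.9°.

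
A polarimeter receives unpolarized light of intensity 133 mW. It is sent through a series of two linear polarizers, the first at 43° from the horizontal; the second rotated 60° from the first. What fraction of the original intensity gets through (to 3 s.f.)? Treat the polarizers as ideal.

I/I₀ ≈ 0.125

Unpolarized light through the first polarizer → I₁ = 133 mW/2 = 66.5 mW, polarized at 43°.
I₂ = I₁ · cos²(60°) = 66.5 · 0.25 = 16.63 mW.
Transmitted fraction = 0.125.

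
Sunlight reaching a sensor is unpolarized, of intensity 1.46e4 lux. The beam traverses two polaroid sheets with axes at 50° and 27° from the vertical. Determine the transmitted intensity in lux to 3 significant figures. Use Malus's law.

Unpolarized light through the first polarizer → I₁ = 1.46e4 lux/2 = 7300 lux, polarized at 50°.
I₂ = I₁ · cos²(23°) = 7300 · 0.8473 = 6186 lux.

I ≈ 6190 lux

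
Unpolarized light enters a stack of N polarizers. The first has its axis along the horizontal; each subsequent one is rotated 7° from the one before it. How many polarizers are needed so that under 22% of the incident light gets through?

First polarizer halves the unpolarized light: factor 1/2.
Each further stage multiplies by cos²(7°) = 0.9851.
After N polarizers: T = 0.5·0.9851^(N−1). Require T < 0.22 ⇒ N−1 > ln(0.22/0.5)/ln(0.9851) = 54.87, so N−1 ≥ 55 and N = 56.
Check: N=56 gives T = 0.2196 < 0.22; N=55 gives T = 0.2229.

N = 56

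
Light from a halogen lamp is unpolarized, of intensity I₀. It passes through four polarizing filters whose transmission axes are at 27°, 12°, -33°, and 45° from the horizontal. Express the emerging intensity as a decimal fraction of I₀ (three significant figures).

Unpolarized light through the first polarizer → I₁ = ½ I₀, now polarized at 27°.
I₂ = I₁ cos²(12° − 27°) = 0.5 I₀ · cos²(15°) = 0.4665 I₀.
I₃ = I₂ cos²(-33° − 12°) = 0.4665 I₀ · cos²(45°) = 0.2333 I₀.
I₄ = I₃ cos²(45° + 33°) = 0.2333 I₀ · cos²(78°) = 0.01008 I₀.
Transmitted fraction = 0.01008.

≈ 0.0101 I₀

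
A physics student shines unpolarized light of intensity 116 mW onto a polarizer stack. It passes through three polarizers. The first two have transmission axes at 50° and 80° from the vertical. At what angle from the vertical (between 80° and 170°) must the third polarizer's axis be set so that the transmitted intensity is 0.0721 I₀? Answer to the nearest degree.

θ ≈ 144°

Unpolarized light through the first polarizer → I₁ = ½ I₀, now polarized at 50°.
I₂ = I₁ cos²(80° − 50°) = 0.5 I₀ · cos²(30°) = 0.375 I₀.
Need I₃/I₀ = 0.0721, so cos²(θ − 80°) = 0.0721 / 0.375 = 0.1923.
θ − 80° = arccos(√0.1923) = 64.0°, giving θ ≈ 80 + 64.0 = 144.0°.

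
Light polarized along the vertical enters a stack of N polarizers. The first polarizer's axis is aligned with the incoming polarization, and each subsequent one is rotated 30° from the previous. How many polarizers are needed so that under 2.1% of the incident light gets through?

First polarizer is aligned with the polarization: full transmission.
Each further stage multiplies by cos²(30°) = 0.75.
After N polarizers: T = 0.75^(N−1). Require T < 0.021 ⇒ N−1 > ln(0.021)/ln(0.75) = 13.43, so N−1 ≥ 14 and N = 15.
Check: N=15 gives T = 0.01782 < 0.021; N=14 gives T = 0.02376.

N = 15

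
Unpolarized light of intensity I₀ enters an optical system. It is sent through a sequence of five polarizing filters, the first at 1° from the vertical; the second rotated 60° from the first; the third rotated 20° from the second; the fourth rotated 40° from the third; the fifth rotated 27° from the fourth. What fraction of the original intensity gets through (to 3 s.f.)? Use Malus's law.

≈ 0.0514 I₀

Unpolarized light through the first polarizer → I₁ = ½ I₀, now polarized at 1°.
I₂ = I₁ cos²(60°) = 0.5 · 0.25 I₀ = 0.125 I₀.
I₃ = I₂ cos²(20°) = 0.125 · 0.883 I₀ = 0.1104 I₀.
I₄ = I₃ cos²(40°) = 0.1104 · 0.5868 I₀ = 0.06477 I₀.
I₅ = I₄ cos²(27°) = 0.06477 · 0.7939 I₀ = 0.05142 I₀.
Transmitted fraction = 0.05142.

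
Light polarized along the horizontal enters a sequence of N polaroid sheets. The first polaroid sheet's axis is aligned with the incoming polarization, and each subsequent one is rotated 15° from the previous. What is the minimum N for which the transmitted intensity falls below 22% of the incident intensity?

First polarizer is aligned with the polarization: full transmission.
Each further stage multiplies by cos²(15°) = 0.933.
After N polarizers: T = 0.933^(N−1). Require T < 0.22 ⇒ N−1 > ln(0.22)/ln(0.933) = 21.84, so N−1 ≥ 22 and N = 23.
Check: N=23 gives T = 0.2175 < 0.22; N=22 gives T = 0.2332.

N = 23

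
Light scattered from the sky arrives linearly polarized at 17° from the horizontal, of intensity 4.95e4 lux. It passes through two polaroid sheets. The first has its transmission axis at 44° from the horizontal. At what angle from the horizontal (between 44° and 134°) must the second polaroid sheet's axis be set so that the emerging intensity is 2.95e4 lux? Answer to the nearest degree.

θ ≈ 74°

By Malus's law, I₁ = I₀ cos²(44° − 17°) = I₀ cos²(27°) = 0.7939 I₀.
Target fraction: 2.95e4 / 4.95e4 lux = 0.596 of I₀.
Need I₂/I₀ = 0.596, so cos²(θ − 44°) = 0.596 / 0.7939 = 0.7507.
θ − 44° = arccos(√0.7507) = 30.0°, giving θ ≈ 44 + 30.0 = 74.0°.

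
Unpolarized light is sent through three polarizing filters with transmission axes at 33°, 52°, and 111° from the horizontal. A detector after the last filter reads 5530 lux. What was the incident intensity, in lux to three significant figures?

I₀ ≈ 4.66e4 lux

Unpolarized light through the first polarizer → I₁ = ½ I₀, now polarized at 33°.
I₂ = I₁ cos²(52° − 33°) = 0.5 I₀ · cos²(19°) = 0.447 I₀.
I₃ = I₂ cos²(111° − 52°) = 0.447 I₀ · cos²(59°) = 0.1186 I₀.
So 5530 lux = 0.1186 I₀, giving I₀ = 5530/0.1186 = 4.664e+04 lux.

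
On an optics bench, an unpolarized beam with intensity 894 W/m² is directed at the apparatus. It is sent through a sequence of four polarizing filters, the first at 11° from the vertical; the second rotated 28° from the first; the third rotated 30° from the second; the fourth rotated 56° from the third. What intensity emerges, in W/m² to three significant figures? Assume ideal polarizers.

Unpolarized light through the first polarizer → I₁ = 894 W/m²/2 = 447 W/m², polarized at 11°.
I₂ = I₁ · cos²(28°) = 447 · 0.7796 = 348.5 W/m².
I₃ = I₂ · cos²(30°) = 348.5 · 0.75 = 261.4 W/m².
I₄ = I₃ · cos²(56°) = 261.4 · 0.3127 = 81.73 W/m².

I ≈ 81.7 W/m²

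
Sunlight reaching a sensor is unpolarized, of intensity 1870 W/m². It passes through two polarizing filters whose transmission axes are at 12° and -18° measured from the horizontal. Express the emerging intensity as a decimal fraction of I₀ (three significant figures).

I/I₀ ≈ 0.375

Unpolarized light through the first polarizer → I₁ = 1870 W/m²/2 = 935 W/m², polarized at 12°.
I₂ = I₁ · cos²(30°) = 935 · 0.75 = 701.3 W/m².
Transmitted fraction = 0.375.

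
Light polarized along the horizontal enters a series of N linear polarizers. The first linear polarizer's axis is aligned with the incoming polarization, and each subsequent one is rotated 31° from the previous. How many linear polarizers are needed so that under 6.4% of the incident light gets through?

N = 10

First polarizer is aligned with the polarization: full transmission.
Each further stage multiplies by cos²(31°) = 0.7347.
After N polarizers: T = 0.7347^(N−1). Require T < 0.064 ⇒ N−1 > ln(0.064)/ln(0.7347) = 8.92, so N−1 ≥ 9 and N = 10.
Check: N=10 gives T = 0.0624 < 0.064; N=9 gives T = 0.08493.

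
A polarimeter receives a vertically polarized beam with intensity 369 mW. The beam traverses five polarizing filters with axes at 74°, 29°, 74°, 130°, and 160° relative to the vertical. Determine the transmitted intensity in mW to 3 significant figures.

I ≈ 1.64 mW

I₁ = 369 mW · cos²(74°) = 28.04 mW.
I₂ = I₁ · cos²(45°) = 28.04 · 0.5 = 14.02 mW.
I₃ = I₂ · cos²(45°) = 14.02 · 0.5 = 7.009 mW.
I₄ = I₃ · cos²(56°) = 7.009 · 0.3127 = 2.192 mW.
I₅ = I₄ · cos²(30°) = 2.192 · 0.75 = 1.644 mW.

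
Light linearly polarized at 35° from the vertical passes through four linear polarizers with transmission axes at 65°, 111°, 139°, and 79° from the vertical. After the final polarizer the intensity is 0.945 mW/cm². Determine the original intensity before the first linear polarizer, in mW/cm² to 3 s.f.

I₀ ≈ 13.4 mW/cm²

I₁ = I₀ cos²(65° − 35°) = I₀ cos²(30°) = 0.75 I₀.
I₂ = I₁ cos²(111° − 65°) = 0.75 I₀ · cos²(46°) = 0.3619 I₀.
I₃ = I₂ cos²(139° − 111°) = 0.3619 I₀ · cos²(28°) = 0.2821 I₀.
I₄ = I₃ cos²(79° − 139°) = 0.2821 I₀ · cos²(60°) = 0.07054 I₀.
So 0.945 mW/cm² = 0.07054 I₀, giving I₀ = 0.945/0.07054 = 13.4 mW/cm².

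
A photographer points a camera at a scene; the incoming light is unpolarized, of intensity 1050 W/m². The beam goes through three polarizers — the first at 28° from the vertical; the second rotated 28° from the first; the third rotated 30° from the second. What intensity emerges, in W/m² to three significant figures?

Unpolarized light through the first polarizer → I₁ = 1050 W/m²/2 = 525 W/m², polarized at 28°.
I₂ = I₁ · cos²(28°) = 525 · 0.7796 = 409.3 W/m².
I₃ = I₂ · cos²(30°) = 409.3 · 0.75 = 307 W/m².

I ≈ 307 W/m²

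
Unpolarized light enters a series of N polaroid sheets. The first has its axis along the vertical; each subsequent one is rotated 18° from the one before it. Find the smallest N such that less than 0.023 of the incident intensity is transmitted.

N = 32

First polarizer halves the unpolarized light: factor 1/2.
Each further stage multiplies by cos²(18°) = 0.9045.
After N polarizers: T = 0.5·0.9045^(N−1). Require T < 0.023 ⇒ N−1 > ln(0.023/0.5)/ln(0.9045) = 30.68, so N−1 ≥ 31 and N = 32.
Check: N=32 gives T = 0.02227 < 0.023; N=31 gives T = 0.02462.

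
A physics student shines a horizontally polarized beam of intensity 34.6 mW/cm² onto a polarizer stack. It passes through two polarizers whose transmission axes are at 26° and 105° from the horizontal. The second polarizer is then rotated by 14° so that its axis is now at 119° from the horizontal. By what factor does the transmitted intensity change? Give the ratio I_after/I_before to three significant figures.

I_new/I_old ≈ 0.0752

Before rotation:
By Malus's law, I₁ = I₀ cos²(26° − 0°) = I₀ cos²(26°) = 0.8078 I₀.
I₂ = I₁ cos²(105° − 26°) = 0.8078 I₀ · cos²(79°) = 0.02941 I₀.
After rotation:
I₁ = I₀ cos²(26° − 0°) = I₀ cos²(26°) = 0.8078 I₀.
Angle between axes 1 and 2: 87°. I₂ = 0.8078 I₀ · cos²(87°) = 0.002213 I₀.
Ratio = 0.002213 / 0.02941 = 0.07523.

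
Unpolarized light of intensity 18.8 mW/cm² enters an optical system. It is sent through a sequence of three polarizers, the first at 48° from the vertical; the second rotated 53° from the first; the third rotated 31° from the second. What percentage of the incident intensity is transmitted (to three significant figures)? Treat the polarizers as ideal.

≈ 13.3%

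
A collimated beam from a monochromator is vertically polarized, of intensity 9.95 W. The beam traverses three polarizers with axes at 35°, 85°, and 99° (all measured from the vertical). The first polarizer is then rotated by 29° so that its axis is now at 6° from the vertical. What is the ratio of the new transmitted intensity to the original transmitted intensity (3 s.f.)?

Before rotation:
I₁ = I₀ cos²(35° − 0°) = I₀ cos²(35°) = 0.671 I₀.
I₂ = I₁ cos²(85° − 35°) = 0.671 I₀ · cos²(50°) = 0.2772 I₀.
I₃ = I₂ cos²(99° − 85°) = 0.2772 I₀ · cos²(14°) = 0.261 I₀.
After rotation:
I₁ = I₀ cos²(6° − 0°) = I₀ cos²(6°) = 0.9891 I₀.
I₂ = I₁ cos²(85° − 6°) = 0.9891 I₀ · cos²(79°) = 0.03601 I₀.
I₃ = I₂ cos²(99° − 85°) = 0.03601 I₀ · cos²(14°) = 0.0339 I₀.
Ratio = 0.0339 / 0.261 = 0.1299.

I_new/I_old ≈ 0.130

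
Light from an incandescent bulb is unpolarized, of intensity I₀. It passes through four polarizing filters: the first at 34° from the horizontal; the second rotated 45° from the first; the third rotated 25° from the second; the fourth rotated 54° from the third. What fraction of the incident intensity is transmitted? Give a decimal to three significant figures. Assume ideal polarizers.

Unpolarized light through the first polarizer → I₁ = ½ I₀, now polarized at 34°.
I₂ = I₁ cos²(45°) = 0.5 · 0.5 I₀ = 0.25 I₀.
I₃ = I₂ cos²(25°) = 0.25 · 0.8214 I₀ = 0.2053 I₀.
I₄ = I₃ cos²(54°) = 0.2053 · 0.3455 I₀ = 0.07095 I₀.
Transmitted fraction = 0.07095.

≈ 0.0709 I₀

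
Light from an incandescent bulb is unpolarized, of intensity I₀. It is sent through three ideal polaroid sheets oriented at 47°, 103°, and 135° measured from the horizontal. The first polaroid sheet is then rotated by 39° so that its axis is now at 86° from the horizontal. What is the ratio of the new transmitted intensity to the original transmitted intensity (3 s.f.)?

Before rotation:
Unpolarized light through the first polarizer → I₁ = ½ I₀, now polarized at 47°.
I₂ = I₁ cos²(103° − 47°) = 0.5 I₀ · cos²(56°) = 0.1563 I₀.
I₃ = I₂ cos²(135° − 103°) = 0.1563 I₀ · cos²(32°) = 0.1124 I₀.
After rotation:
Unpolarized light through the first polarizer → I₁ = ½ I₀, now polarized at 86°.
I₂ = I₁ cos²(103° − 86°) = 0.5 I₀ · cos²(17°) = 0.4573 I₀.
I₃ = I₂ cos²(135° − 103°) = 0.4573 I₀ · cos²(32°) = 0.3289 I₀.
Ratio = 0.3289 / 0.1124 = 2.925.

I_new/I_old ≈ 2.92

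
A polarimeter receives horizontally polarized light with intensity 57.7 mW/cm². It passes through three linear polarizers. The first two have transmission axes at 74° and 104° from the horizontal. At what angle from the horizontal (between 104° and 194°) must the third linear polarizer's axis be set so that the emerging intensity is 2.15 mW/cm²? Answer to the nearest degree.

I₁ = I₀ cos²(74° − 0°) = I₀ cos²(74°) = 0.07598 I₀.
I₂ = I₁ cos²(104° − 74°) = 0.07598 I₀ · cos²(30°) = 0.05698 I₀.
Target fraction: 2.15 / 57.7 mW/cm² = 0.03726 of I₀.
Need I₃/I₀ = 0.03726, so cos²(θ − 104°) = 0.03726 / 0.05698 = 0.6539.
θ − 104° = arccos(√0.6539) = 36.0°, giving θ ≈ 104 + 36.0 = 140.0°.

θ ≈ 140°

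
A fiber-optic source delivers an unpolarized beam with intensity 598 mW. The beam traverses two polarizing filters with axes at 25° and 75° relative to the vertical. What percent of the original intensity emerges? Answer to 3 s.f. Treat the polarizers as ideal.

Unpolarized light through the first polarizer → I₁ = 598 mW/2 = 299 mW, polarized at 25°.
I₂ = I₁ · cos²(50°) = 299 · 0.4132 = 123.5 mW.
That is 20.66% of the incident intensity.

≈ 20.7%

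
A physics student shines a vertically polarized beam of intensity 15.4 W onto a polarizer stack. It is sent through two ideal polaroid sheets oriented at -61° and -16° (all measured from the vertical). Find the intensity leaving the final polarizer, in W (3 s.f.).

I₁ = 15.4 W · cos²(61°) = 3.62 W.
I₂ = I₁ · cos²(45°) = 3.62 · 0.5 = 1.81 W.

I ≈ 1.81 W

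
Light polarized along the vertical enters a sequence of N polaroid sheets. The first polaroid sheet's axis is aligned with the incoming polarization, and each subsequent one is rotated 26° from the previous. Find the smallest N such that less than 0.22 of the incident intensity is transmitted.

First polarizer is aligned with the polarization: full transmission.
Each further stage multiplies by cos²(26°) = 0.8078.
After N polarizers: T = 0.8078^(N−1). Require T < 0.22 ⇒ N−1 > ln(0.22)/ln(0.8078) = 7.10, so N−1 ≥ 8 and N = 9.
Check: N=9 gives T = 0.1814 < 0.22; N=8 gives T = 0.2245.

N = 9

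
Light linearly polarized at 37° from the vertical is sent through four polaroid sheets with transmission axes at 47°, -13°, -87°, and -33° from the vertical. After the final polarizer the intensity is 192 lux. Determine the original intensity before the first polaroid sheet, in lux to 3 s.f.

I₀ ≈ 3.02e4 lux

By Malus's law, I₁ = I₀ cos²(47° − 37°) = I₀ cos²(10°) = 0.9698 I₀.
I₂ = I₁ cos²(-13° − 47°) = 0.9698 I₀ · cos²(60°) = 0.2425 I₀.
I₃ = I₂ cos²(-87° + 13°) = 0.2425 I₀ · cos²(74°) = 0.01842 I₀.
I₄ = I₃ cos²(-33° + 87°) = 0.01842 I₀ · cos²(54°) = 0.006364 I₀.
So 192 lux = 0.006364 I₀, giving I₀ = 192/0.006364 = 3.017e+04 lux.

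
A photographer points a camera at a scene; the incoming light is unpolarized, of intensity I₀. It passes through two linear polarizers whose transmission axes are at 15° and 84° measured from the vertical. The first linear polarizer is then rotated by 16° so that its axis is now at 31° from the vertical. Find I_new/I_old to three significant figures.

I_new/I_old ≈ 2.82

Before rotation:
Unpolarized light through the first polarizer → I₁ = ½ I₀, now polarized at 15°.
I₂ = I₁ cos²(84° − 15°) = 0.5 I₀ · cos²(69°) = 0.06421 I₀.
After rotation:
Unpolarized light through the first polarizer → I₁ = ½ I₀, now polarized at 31°.
I₂ = I₁ cos²(84° − 31°) = 0.5 I₀ · cos²(53°) = 0.1811 I₀.
Ratio = 0.1811 / 0.06421 = 2.82.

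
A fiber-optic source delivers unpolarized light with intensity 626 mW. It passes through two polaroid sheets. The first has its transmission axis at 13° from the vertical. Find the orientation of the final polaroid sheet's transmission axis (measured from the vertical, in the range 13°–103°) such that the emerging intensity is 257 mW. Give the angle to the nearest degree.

θ ≈ 38°

Unpolarized light through the first polarizer → I₁ = ½ I₀, now polarized at 13°.
Target fraction: 257 / 626 mW = 0.4105 of I₀.
Need I₂/I₀ = 0.4105, so cos²(θ − 13°) = 0.4105 / 0.5 = 0.8211.
θ − 13° = arccos(√0.8211) = 25.0°, giving θ ≈ 13 + 25.0 = 38.0°.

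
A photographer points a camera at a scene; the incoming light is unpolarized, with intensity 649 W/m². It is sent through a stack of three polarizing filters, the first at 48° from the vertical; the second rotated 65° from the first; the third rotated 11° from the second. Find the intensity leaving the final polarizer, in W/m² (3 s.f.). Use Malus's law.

I ≈ 55.8 W/m²

Unpolarized light through the first polarizer → I₁ = 649 W/m²/2 = 324.5 W/m², polarized at 48°.
I₂ = I₁ · cos²(65°) = 324.5 · 0.1786 = 57.96 W/m².
I₃ = I₂ · cos²(11°) = 57.96 · 0.9636 = 55.85 W/m².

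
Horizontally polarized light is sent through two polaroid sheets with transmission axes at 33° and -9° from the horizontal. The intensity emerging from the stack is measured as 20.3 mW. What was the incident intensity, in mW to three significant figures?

I₀ ≈ 52.3 mW

By Malus's law, I₁ = I₀ cos²(33° − 0°) = I₀ cos²(33°) = 0.7034 I₀.
I₂ = I₁ cos²(-9° − 33°) = 0.7034 I₀ · cos²(42°) = 0.3884 I₀.
So 20.3 mW = 0.3884 I₀, giving I₀ = 20.3/0.3884 = 52.26 mW.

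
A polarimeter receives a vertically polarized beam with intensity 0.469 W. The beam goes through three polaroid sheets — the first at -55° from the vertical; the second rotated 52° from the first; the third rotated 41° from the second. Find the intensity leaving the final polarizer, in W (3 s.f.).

By Malus's law, I₁ = 0.469 W · cos²(55°) = 0.1543 W.
I₂ = I₁ · cos²(52°) = 0.1543 · 0.379 = 0.05848 W.
I₃ = I₂ · cos²(41°) = 0.05848 · 0.5696 = 0.03331 W.

I ≈ 0.0333 W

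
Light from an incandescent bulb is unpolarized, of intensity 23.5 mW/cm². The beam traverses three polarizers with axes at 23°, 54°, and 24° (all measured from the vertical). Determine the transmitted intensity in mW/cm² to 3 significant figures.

I ≈ 6.47 mW/cm²

Unpolarized light through the first polarizer → I₁ = 23.5 mW/cm²/2 = 11.75 mW/cm², polarized at 23°.
I₂ = I₁ · cos²(31°) = 11.75 · 0.7347 = 8.633 mW/cm².
I₃ = I₂ · cos²(30°) = 8.633 · 0.75 = 6.475 mW/cm².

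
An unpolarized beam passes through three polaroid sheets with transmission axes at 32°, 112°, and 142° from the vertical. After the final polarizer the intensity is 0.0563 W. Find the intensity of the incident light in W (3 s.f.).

I₀ ≈ 4.98 W

Unpolarized light through the first polarizer → I₁ = ½ I₀, now polarized at 32°.
I₂ = I₁ cos²(112° − 32°) = 0.5 I₀ · cos²(80°) = 0.01508 I₀.
I₃ = I₂ cos²(142° − 112°) = 0.01508 I₀ · cos²(30°) = 0.01131 I₀.
So 0.0563 W = 0.01131 I₀, giving I₀ = 0.0563/0.01131 = 4.979 W.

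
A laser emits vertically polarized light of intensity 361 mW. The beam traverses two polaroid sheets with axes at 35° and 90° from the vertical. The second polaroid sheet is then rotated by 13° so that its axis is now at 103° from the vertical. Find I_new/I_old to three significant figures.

Before rotation:
I₁ = I₀ cos²(35° − 0°) = I₀ cos²(35°) = 0.671 I₀.
I₂ = I₁ cos²(90° − 35°) = 0.671 I₀ · cos²(55°) = 0.2208 I₀.
After rotation:
I₁ = I₀ cos²(35° − 0°) = I₀ cos²(35°) = 0.671 I₀.
I₂ = I₁ cos²(103° − 35°) = 0.671 I₀ · cos²(68°) = 0.09416 I₀.
Ratio = 0.09416 / 0.2208 = 0.4265.

I_new/I_old ≈ 0.427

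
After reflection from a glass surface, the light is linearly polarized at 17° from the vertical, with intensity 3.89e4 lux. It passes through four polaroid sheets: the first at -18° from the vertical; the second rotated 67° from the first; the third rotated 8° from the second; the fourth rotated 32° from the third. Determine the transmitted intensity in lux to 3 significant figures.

I₁ = 3.89e4 lux · cos²(35°) = 2.61e+04 lux.
I₂ = I₁ · cos²(67°) = 2.61e+04 · 0.1527 = 3985 lux.
I₃ = I₂ · cos²(8°) = 3985 · 0.9806 = 3908 lux.
I₄ = I₃ · cos²(32°) = 3908 · 0.7192 = 2810 lux.

I ≈ 2810 lux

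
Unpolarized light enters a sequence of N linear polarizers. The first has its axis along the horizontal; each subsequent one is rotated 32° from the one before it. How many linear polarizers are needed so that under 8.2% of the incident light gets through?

N = 7

First polarizer halves the unpolarized light: factor 1/2.
Each further stage multiplies by cos²(32°) = 0.7192.
After N polarizers: T = 0.5·0.7192^(N−1). Require T < 0.082 ⇒ N−1 > ln(0.082/0.5)/ln(0.7192) = 5.48, so N−1 ≥ 6 and N = 7.
Check: N=7 gives T = 0.06919 < 0.082; N=6 gives T = 0.0962.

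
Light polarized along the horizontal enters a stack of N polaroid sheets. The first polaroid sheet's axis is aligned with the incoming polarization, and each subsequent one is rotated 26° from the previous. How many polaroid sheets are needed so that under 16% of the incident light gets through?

N = 10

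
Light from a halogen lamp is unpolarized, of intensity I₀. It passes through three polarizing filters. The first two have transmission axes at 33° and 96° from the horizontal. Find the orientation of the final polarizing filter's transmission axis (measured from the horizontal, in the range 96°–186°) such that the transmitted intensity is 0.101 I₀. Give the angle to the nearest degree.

Unpolarized light through the first polarizer → I₁ = ½ I₀, now polarized at 33°.
I₂ = I₁ cos²(96° − 33°) = 0.5 I₀ · cos²(63°) = 0.1031 I₀.
Need I₃/I₀ = 0.101, so cos²(θ − 96°) = 0.101 / 0.1031 = 0.9801.
θ − 96° = arccos(√0.9801) = 8.1°, giving θ ≈ 96 + 8.1 = 104.1°.

θ ≈ 104°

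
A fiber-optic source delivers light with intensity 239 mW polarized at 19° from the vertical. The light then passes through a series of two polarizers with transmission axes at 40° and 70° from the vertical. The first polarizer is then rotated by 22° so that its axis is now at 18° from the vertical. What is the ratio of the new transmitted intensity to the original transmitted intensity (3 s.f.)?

I_new/I_old ≈ 0.580

Before rotation:
By Malus's law, I₁ = I₀ cos²(40° − 19°) = I₀ cos²(21°) = 0.8716 I₀.
I₂ = I₁ cos²(70° − 40°) = 0.8716 I₀ · cos²(30°) = 0.6537 I₀.
After rotation:
I₁ = I₀ cos²(18° − 19°) = I₀ cos²(1°) = 0.9997 I₀.
I₂ = I₁ cos²(70° − 18°) = 0.9997 I₀ · cos²(52°) = 0.3789 I₀.
Ratio = 0.3789 / 0.6537 = 0.5797.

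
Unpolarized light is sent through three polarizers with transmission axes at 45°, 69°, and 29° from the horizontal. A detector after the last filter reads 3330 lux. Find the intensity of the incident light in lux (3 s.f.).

Unpolarized light through the first polarizer → I₁ = ½ I₀, now polarized at 45°.
I₂ = I₁ cos²(69° − 45°) = 0.5 I₀ · cos²(24°) = 0.4173 I₀.
I₃ = I₂ cos²(29° − 69°) = 0.4173 I₀ · cos²(40°) = 0.2449 I₀.
So 3330 lux = 0.2449 I₀, giving I₀ = 3330/0.2449 = 1.36e+04 lux.

I₀ ≈ 1.36e4 lux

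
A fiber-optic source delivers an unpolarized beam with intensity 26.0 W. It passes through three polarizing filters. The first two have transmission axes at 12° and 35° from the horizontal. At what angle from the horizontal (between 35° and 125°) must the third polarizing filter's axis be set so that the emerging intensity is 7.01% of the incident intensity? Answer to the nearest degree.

θ ≈ 101°

Unpolarized light through the first polarizer → I₁ = ½ I₀, now polarized at 12°.
I₂ = I₁ cos²(35° − 12°) = 0.5 I₀ · cos²(23°) = 0.4237 I₀.
Need I₃/I₀ = 0.0701, so cos²(θ − 35°) = 0.0701 / 0.4237 = 0.1655.
θ − 35° = arccos(√0.1655) = 66.0°, giving θ ≈ 35 + 66.0 = 101.0°.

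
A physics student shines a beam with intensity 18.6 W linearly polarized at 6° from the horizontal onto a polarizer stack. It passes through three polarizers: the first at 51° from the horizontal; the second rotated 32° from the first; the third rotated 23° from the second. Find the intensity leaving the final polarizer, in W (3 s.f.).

I ≈ 5.67 W

I₁ = 18.6 W · cos²(45°) = 9.3 W.
I₂ = I₁ · cos²(32°) = 9.3 · 0.7192 = 6.688 W.
I₃ = I₂ · cos²(23°) = 6.688 · 0.8473 = 5.667 W.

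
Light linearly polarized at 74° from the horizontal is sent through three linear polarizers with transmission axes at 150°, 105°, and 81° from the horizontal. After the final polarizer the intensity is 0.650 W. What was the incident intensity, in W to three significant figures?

I₀ ≈ 26.6 W

By Malus's law, I₁ = I₀ cos²(150° − 74°) = I₀ cos²(76°) = 0.05853 I₀.
I₂ = I₁ cos²(105° − 150°) = 0.05853 I₀ · cos²(45°) = 0.02926 I₀.
I₃ = I₂ cos²(81° − 105°) = 0.02926 I₀ · cos²(24°) = 0.02442 I₀.
So 0.650 W = 0.02442 I₀, giving I₀ = 0.650/0.02442 = 26.62 W.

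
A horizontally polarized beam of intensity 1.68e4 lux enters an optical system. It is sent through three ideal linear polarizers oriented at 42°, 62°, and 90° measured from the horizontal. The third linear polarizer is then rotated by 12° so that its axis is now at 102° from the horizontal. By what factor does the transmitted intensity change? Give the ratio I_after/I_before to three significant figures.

I_new/I_old ≈ 0.753

Before rotation:
I₁ = I₀ cos²(42° − 0°) = I₀ cos²(42°) = 0.5523 I₀.
I₂ = I₁ cos²(62° − 42°) = 0.5523 I₀ · cos²(20°) = 0.4877 I₀.
I₃ = I₂ cos²(90° − 62°) = 0.4877 I₀ · cos²(28°) = 0.3802 I₀.
After rotation:
I₁ = I₀ cos²(42° − 0°) = I₀ cos²(42°) = 0.5523 I₀.
I₂ = I₁ cos²(62° − 42°) = 0.5523 I₀ · cos²(20°) = 0.4877 I₀.
I₃ = I₂ cos²(102° − 62°) = 0.4877 I₀ · cos²(40°) = 0.2862 I₀.
Ratio = 0.2862 / 0.3802 = 0.7527.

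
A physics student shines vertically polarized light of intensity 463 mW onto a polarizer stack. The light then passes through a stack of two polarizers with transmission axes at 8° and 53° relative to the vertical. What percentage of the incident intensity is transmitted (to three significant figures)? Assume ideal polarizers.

≈ 49.0%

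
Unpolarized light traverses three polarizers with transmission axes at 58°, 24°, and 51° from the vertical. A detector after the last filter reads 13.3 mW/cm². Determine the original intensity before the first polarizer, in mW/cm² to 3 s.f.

Unpolarized light through the first polarizer → I₁ = ½ I₀, now polarized at 58°.
I₂ = I₁ cos²(24° − 58°) = 0.5 I₀ · cos²(34°) = 0.3437 I₀.
I₃ = I₂ cos²(51° − 24°) = 0.3437 I₀ · cos²(27°) = 0.2728 I₀.
So 13.3 mW/cm² = 0.2728 I₀, giving I₀ = 13.3/0.2728 = 48.75 mW/cm².

I₀ ≈ 48.7 mW/cm²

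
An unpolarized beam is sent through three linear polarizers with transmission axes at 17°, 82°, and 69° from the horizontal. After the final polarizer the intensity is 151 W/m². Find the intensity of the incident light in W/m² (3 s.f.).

Unpolarized light through the first polarizer → I₁ = ½ I₀, now polarized at 17°.
I₂ = I₁ cos²(82° − 17°) = 0.5 I₀ · cos²(65°) = 0.0893 I₀.
I₃ = I₂ cos²(69° − 82°) = 0.0893 I₀ · cos²(13°) = 0.08478 I₀.
So 151 W/m² = 0.08478 I₀, giving I₀ = 151/0.08478 = 1781 W/m².

I₀ ≈ 1780 W/m²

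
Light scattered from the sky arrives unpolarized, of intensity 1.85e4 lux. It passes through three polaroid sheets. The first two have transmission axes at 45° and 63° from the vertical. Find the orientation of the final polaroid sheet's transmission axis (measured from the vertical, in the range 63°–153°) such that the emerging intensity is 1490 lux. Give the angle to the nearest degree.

Unpolarized light through the first polarizer → I₁ = ½ I₀, now polarized at 45°.
I₂ = I₁ cos²(63° − 45°) = 0.5 I₀ · cos²(18°) = 0.4523 I₀.
Target fraction: 1490 / 1.85e4 lux = 0.08054 of I₀.
Need I₃/I₀ = 0.08054, so cos²(θ − 63°) = 0.08054 / 0.4523 = 0.1781.
θ − 63° = arccos(√0.1781) = 65.0°, giving θ ≈ 63 + 65.0 = 128.0°.

θ ≈ 128°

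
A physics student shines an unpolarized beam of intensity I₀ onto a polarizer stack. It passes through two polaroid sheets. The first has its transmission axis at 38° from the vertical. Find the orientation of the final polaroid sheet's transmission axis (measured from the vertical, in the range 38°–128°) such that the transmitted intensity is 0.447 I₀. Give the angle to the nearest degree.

θ ≈ 57°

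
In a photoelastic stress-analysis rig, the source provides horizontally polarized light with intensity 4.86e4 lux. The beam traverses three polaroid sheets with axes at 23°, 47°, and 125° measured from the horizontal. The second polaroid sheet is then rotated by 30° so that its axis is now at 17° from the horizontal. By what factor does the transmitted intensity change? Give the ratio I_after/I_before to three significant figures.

I_new/I_old ≈ 2.62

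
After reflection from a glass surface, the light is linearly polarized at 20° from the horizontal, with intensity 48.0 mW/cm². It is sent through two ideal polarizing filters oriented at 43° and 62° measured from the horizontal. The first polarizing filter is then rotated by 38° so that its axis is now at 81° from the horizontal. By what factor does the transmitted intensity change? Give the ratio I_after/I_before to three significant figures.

I_new/I_old ≈ 0.277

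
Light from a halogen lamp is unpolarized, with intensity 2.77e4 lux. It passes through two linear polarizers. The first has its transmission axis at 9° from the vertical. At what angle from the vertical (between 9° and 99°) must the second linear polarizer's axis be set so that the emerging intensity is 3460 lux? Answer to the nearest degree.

Unpolarized light through the first polarizer → I₁ = ½ I₀, now polarized at 9°.
Target fraction: 3460 / 2.77e4 lux = 0.1249 of I₀.
Need I₂/I₀ = 0.1249, so cos²(θ − 9°) = 0.1249 / 0.5 = 0.2498.
θ − 9° = arccos(√0.2498) = 60.0°, giving θ ≈ 9 + 60.0 = 69.0°.

θ ≈ 69°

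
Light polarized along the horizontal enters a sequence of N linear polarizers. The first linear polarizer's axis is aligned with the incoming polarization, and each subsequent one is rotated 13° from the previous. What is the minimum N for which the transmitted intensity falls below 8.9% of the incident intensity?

First polarizer is aligned with the polarization: full transmission.
Each further stage multiplies by cos²(13°) = 0.9494.
After N polarizers: T = 0.9494^(N−1). Require T < 0.089 ⇒ N−1 > ln(0.089)/ln(0.9494) = 46.59, so N−1 ≥ 47 and N = 48.
Check: N=48 gives T = 0.08711 < 0.089; N=47 gives T = 0.09175.

N = 48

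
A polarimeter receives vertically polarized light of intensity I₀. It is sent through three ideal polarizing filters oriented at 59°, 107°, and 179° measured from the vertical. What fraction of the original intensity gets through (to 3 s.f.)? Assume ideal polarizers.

≈ 0.0113 I₀

By Malus's law, I₁ = I₀ cos²(59° − 0°) = I₀ cos²(59°) = 0.2653 I₀.
I₂ = I₁ cos²(107° − 59°) = 0.2653 I₀ · cos²(48°) = 0.1188 I₀.
I₃ = I₂ cos²(179° − 107°) = 0.1188 I₀ · cos²(72°) = 0.01134 I₀.
Transmitted fraction = 0.01134.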